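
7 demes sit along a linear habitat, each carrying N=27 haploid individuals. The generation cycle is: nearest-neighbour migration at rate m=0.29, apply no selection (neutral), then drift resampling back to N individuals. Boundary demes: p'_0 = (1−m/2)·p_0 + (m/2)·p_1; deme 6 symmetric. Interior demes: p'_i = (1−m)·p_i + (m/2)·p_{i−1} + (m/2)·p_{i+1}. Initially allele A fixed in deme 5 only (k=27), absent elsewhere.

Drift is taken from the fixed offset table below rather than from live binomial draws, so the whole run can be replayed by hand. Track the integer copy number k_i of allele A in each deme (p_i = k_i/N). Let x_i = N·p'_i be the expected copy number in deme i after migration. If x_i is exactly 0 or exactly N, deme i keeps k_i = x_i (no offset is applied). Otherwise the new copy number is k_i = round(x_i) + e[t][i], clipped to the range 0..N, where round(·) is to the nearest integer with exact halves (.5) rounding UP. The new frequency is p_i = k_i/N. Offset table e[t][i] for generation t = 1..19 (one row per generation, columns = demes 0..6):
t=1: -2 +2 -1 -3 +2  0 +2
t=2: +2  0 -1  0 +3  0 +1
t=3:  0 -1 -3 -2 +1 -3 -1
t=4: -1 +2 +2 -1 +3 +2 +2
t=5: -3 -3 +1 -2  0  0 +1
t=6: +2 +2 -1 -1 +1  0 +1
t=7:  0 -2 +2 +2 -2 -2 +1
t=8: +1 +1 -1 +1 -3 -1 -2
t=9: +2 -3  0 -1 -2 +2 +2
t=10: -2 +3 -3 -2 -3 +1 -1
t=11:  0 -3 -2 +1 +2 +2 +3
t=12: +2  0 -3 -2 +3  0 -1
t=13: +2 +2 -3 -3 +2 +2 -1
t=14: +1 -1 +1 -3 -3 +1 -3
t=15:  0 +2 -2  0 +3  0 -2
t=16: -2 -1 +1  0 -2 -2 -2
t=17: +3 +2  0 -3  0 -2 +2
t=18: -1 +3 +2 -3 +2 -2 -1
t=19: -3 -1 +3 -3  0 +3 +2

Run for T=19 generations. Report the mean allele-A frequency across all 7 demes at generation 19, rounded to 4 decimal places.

t=0: k=[0 0 0 0 0 27 0]
t=1: x=[0.0000 0.0000 0.0000 0.0000 3.9150 19.1700 3.9150] k=[0 0 0 0 6 19 6]
t=2: x=[0.0000 0.0000 0.0000 0.8700 7.0150 15.2300 7.8850] k=[0 0 0 1 10 15 9]
t=3: x=[0.0000 0.0000 0.1450 2.1600 9.4200 13.4050 9.8700] k=[0 0 0 0 10 10 9]
t=4: x=[0.0000 0.0000 0.0000 1.4500 8.5500 9.8550 9.1450] k=[0 0 0 0 12 12 11]
t=5: x=[0.0000 0.0000 0.0000 1.7400 10.2600 11.8550 11.1450] k=[0 0 0 0 10 12 12]
t=6: x=[0.0000 0.0000 0.0000 1.4500 8.8400 11.7100 12.0000] k=[0 0 0 0 10 12 13]
t=7: x=[0.0000 0.0000 0.0000 1.4500 8.8400 11.8550 12.8550] k=[0 0 0 3 7 10 14]
t=8: x=[0.0000 0.0000 0.4350 3.1450 6.8550 10.1450 13.4200] k=[0 0 0 4 4 9 11]
t=9: x=[0.0000 0.0000 0.5800 3.4200 4.7250 8.5650 10.7100] k=[0 0 1 2 3 11 13]
t=10: x=[0.0000 0.1450 1.0000 2.0000 4.0150 10.1300 12.7100] k=[0 3 0 0 1 11 12]
t=11: x=[0.4350 2.1300 0.4350 0.1450 2.3050 9.6950 11.8550] k=[0 0 0 1 4 12 15]
t=12: x=[0.0000 0.0000 0.1450 1.2900 4.7250 11.2750 14.5650] k=[0 0 0 0 8 11 14]
t=13: x=[0.0000 0.0000 0.0000 1.1600 7.2750 11.0000 13.5650] k=[0 0 0 0 9 13 13]
t=14: x=[0.0000 0.0000 0.0000 1.3050 8.2750 12.4200 13.0000] k=[0 0 0 0 5 13 10]
t=15: x=[0.0000 0.0000 0.0000 0.7250 5.4350 11.4050 10.4350] k=[0 0 0 1 8 11 8]
t=16: x=[0.0000 0.0000 0.1450 1.8700 7.4200 10.1300 8.4350] k=[0 0 1 2 5 8 6]
t=17: x=[0.0000 0.1450 1.0000 2.2900 5.0000 7.2750 6.2900] k=[0 2 1 0 5 5 8]
t=18: x=[0.2900 1.5650 1.0000 0.8700 4.2750 5.4350 7.5650] k=[0 5 3 0 6 3 7]
t=19: x=[0.7250 3.9850 2.8550 1.3050 4.6950 4.0150 6.4200] k=[0 3 6 0 5 7 8]

0.1534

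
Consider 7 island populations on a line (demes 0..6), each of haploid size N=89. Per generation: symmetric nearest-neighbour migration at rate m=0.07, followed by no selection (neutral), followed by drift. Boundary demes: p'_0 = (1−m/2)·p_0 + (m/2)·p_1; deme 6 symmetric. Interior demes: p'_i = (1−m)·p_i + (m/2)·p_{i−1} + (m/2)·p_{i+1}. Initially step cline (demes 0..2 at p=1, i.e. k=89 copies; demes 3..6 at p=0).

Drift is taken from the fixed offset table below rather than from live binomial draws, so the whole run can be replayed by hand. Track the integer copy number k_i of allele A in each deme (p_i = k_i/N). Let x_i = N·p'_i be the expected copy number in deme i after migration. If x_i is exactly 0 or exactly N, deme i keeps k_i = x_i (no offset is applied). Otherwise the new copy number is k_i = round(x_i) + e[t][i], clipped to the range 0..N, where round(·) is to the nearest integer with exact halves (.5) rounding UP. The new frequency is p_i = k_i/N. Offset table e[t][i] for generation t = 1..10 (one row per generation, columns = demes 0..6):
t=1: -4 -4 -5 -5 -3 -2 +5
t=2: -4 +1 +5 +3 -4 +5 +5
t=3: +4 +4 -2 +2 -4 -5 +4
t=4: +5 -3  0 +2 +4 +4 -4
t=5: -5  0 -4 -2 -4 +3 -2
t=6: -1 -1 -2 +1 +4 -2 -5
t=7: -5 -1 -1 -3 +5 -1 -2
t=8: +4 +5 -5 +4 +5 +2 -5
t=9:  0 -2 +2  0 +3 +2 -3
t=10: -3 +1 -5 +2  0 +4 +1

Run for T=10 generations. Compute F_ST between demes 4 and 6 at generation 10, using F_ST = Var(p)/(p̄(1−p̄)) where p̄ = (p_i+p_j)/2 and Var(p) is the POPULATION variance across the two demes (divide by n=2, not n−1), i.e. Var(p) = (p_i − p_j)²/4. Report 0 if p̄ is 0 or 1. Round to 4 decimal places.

t=0: k=[89 89 89 0 0 0 0]
t=1: x=[89.0000 89.0000 85.8850 3.1150 0.0000 0.0000 0.0000] k=[89 89 81 0 0 0 0]
t=2: x=[89.0000 88.7200 78.4450 2.8350 0.0000 0.0000 0.0000] k=[89 89 83 6 0 0 0]
t=3: x=[89.0000 88.7900 80.5150 8.4850 0.2100 0.0000 0.0000] k=[89 89 79 10 0 0 0]
t=4: x=[89.0000 88.6500 76.9350 12.0650 0.3500 0.0000 0.0000] k=[89 86 77 14 4 0 0]
t=5: x=[88.8950 85.7900 75.1100 15.8550 4.2100 0.1400 0.0000] k=[84 86 71 14 0 3 0]
t=6: x=[84.0700 85.4050 69.5300 15.5050 0.5950 2.7900 0.1050] k=[83 84 68 17 5 1 0]
t=7: x=[83.0350 83.4050 66.7750 18.3650 5.2800 1.1050 0.0350] k=[78 82 66 15 10 0 0]
t=8: x=[78.1400 81.3000 64.7750 16.6100 9.8250 0.3500 0.0000] k=[82 86 60 21 15 2 0]
t=9: x=[82.1400 84.9500 59.5450 22.1550 14.7550 2.3850 0.0700] k=[82 83 62 22 18 4 0]
t=10: x=[82.0350 82.2300 61.3350 23.2600 17.6500 4.3500 0.1400] k=[79 83 56 25 18 8 1]

0.0957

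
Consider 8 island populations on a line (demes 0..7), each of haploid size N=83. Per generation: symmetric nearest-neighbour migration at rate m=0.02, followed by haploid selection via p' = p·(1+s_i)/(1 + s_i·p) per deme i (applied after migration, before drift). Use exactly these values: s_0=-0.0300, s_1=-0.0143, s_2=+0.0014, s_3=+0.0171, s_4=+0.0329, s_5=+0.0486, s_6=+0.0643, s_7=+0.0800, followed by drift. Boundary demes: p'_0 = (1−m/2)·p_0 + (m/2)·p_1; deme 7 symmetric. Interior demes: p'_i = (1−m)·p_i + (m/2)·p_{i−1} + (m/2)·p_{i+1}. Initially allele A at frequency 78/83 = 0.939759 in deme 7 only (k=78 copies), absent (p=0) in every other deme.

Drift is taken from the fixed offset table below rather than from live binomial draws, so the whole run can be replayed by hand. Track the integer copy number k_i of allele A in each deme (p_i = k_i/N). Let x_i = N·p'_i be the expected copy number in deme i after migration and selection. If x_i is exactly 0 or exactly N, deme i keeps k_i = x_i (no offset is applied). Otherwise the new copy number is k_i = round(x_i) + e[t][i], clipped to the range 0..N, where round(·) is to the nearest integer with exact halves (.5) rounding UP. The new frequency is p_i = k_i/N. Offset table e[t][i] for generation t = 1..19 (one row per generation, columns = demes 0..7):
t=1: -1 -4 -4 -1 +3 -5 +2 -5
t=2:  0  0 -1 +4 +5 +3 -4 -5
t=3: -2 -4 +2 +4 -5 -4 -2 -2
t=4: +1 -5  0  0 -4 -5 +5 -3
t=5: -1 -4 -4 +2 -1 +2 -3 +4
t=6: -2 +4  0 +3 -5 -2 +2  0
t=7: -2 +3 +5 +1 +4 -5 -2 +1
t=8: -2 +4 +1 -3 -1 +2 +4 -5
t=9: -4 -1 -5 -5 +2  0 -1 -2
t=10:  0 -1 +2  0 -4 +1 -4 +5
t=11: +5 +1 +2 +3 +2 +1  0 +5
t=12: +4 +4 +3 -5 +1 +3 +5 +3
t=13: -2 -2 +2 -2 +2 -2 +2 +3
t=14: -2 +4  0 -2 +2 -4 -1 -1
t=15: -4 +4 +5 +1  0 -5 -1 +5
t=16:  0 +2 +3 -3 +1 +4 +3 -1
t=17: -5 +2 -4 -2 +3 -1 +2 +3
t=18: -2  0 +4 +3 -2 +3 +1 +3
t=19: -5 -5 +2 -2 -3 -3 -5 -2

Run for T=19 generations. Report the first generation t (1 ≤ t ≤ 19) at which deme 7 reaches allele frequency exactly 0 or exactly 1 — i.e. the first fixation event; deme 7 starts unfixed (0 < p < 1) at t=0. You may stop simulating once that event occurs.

t=0: k=[0 0 0 0 0 0 0 78]
t=1: x=[0.0000 0.0000 0.0000 0.0000 0.0000 0.0000 0.8297 77.6204] k=[0 0 0 0 0 0 3 73]
t=2: x=[0.0000 0.0000 0.0000 0.0000 0.0000 0.0315 3.8949 72.9971] k=[0 0 0 0 0 3 0 68]
t=3: x=[0.0000 0.0000 0.0000 0.0000 0.0310 3.0776 0.7552 68.2754] k=[0 0 0 0 0 0 0 66]
t=4: x=[0.0000 0.0000 0.0000 0.0000 0.0000 0.0000 0.7021 66.3863] k=[0 0 0 0 0 0 6 63]
t=5: x=[0.0000 0.0000 0.0000 0.0000 0.0000 0.0629 6.8938 63.5975] k=[0 0 0 0 0 2 4 68]
t=6: x=[0.0000 0.0000 0.0000 0.0000 0.0207 2.0947 4.8995 68.3135] k=[0 0 0 0 0 0 7 68]
t=7: x=[0.0000 0.0000 0.0000 0.0000 0.0000 0.0734 7.9782 68.3421] k=[0 0 0 0 0 0 6 69]
t=8: x=[0.0000 0.0000 0.0000 0.0000 0.0000 0.0629 6.9570 69.2745] k=[0 0 0 0 0 2 11 64]
t=9: x=[0.0000 0.0000 0.0000 0.0000 0.0207 2.1680 12.0686 64.5959] k=[0 0 0 0 2 2 11 63]
t=10: x=[0.0000 0.0000 0.0000 0.0203 2.0435 2.1889 12.0582 63.6456] k=[0 0 0 0 0 3 8 69]
t=11: x=[0.0000 0.0000 0.0000 0.0000 0.0310 3.1612 9.0504 69.2935] k=[0 0 0 0 2 4 9 74]
t=12: x=[0.0000 0.0000 0.0000 0.0203 2.0642 4.2159 10.1419 73.9872] k=[0 0 0 0 3 7 15 77]
t=13: x=[0.0000 0.0000 0.0000 0.0305 3.1053 7.3518 16.3425 76.8339] k=[0 0 0 0 5 5 18 80]
t=14: x=[0.0000 0.0000 0.0000 0.0509 5.1028 5.3632 19.4010 79.6373] k=[0 0 0 0 7 1 18 79]
t=15: x=[0.0000 0.0000 0.0000 0.0712 7.0768 1.2888 19.3493 78.7138] k=[0 0 0 1 7 0 18 83]

15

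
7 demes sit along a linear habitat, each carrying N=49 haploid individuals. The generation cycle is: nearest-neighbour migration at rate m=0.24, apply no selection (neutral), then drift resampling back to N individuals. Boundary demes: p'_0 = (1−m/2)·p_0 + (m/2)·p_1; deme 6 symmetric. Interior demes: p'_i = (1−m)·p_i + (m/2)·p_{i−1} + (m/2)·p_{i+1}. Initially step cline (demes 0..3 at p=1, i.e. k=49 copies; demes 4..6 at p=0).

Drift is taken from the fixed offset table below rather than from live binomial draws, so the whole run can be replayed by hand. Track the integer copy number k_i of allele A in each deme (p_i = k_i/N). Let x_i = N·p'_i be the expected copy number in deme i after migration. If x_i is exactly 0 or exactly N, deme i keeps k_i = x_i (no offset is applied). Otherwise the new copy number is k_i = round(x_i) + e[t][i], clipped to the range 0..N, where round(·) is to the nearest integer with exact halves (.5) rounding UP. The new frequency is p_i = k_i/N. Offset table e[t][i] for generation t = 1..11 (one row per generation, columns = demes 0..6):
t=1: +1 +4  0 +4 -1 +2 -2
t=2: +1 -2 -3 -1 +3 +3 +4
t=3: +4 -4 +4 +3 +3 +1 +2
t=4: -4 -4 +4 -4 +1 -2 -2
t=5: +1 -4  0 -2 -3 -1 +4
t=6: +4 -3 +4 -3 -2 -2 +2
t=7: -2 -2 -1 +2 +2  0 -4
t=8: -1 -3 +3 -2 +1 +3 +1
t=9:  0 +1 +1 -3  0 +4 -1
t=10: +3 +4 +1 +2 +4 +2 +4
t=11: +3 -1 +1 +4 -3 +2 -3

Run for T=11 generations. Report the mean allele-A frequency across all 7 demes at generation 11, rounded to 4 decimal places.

t=0: k=[49 49 49 49 0 0 0]
t=1: x=[49.0000 49.0000 49.0000 43.1200 5.8800 0.0000 0.0000] k=[49 49 49 47 5 0 0]
t=2: x=[49.0000 49.0000 48.7600 42.2000 9.4400 0.6000 0.0000] k=[49 49 46 41 12 4 0]
t=3: x=[49.0000 48.6400 45.7600 38.1200 14.5200 4.4800 0.4800] k=[49 45 49 41 18 5 2]
t=4: x=[48.5200 45.9600 47.5600 39.2000 19.2000 6.2000 2.3600] k=[45 42 49 35 20 4 0]
t=5: x=[44.6400 43.2000 46.4800 34.8800 19.8800 5.4400 0.4800] k=[46 39 46 33 17 4 4]
t=6: x=[45.1600 40.6800 43.6000 32.6400 17.3600 5.5600 4.0000] k=[49 38 48 30 15 4 6]
t=7: x=[47.6800 40.5200 44.6400 30.3600 15.4800 5.5600 5.7600] k=[46 39 44 32 17 6 2]
t=8: x=[45.1600 40.4400 41.9600 31.6400 17.4800 6.8400 2.4800] k=[44 37 45 30 18 10 3]
t=9: x=[43.1600 38.8000 42.2400 30.3600 18.4800 10.1200 3.8400] k=[43 40 43 27 18 14 3]
t=10: x=[42.6400 40.7200 40.7200 27.8400 18.6000 13.1600 4.3200] k=[46 45 42 30 23 15 8]
t=11: x=[45.8800 44.7600 40.9200 30.6000 22.8800 15.1200 8.8400] k=[49 44 42 35 20 17 6]

0.6210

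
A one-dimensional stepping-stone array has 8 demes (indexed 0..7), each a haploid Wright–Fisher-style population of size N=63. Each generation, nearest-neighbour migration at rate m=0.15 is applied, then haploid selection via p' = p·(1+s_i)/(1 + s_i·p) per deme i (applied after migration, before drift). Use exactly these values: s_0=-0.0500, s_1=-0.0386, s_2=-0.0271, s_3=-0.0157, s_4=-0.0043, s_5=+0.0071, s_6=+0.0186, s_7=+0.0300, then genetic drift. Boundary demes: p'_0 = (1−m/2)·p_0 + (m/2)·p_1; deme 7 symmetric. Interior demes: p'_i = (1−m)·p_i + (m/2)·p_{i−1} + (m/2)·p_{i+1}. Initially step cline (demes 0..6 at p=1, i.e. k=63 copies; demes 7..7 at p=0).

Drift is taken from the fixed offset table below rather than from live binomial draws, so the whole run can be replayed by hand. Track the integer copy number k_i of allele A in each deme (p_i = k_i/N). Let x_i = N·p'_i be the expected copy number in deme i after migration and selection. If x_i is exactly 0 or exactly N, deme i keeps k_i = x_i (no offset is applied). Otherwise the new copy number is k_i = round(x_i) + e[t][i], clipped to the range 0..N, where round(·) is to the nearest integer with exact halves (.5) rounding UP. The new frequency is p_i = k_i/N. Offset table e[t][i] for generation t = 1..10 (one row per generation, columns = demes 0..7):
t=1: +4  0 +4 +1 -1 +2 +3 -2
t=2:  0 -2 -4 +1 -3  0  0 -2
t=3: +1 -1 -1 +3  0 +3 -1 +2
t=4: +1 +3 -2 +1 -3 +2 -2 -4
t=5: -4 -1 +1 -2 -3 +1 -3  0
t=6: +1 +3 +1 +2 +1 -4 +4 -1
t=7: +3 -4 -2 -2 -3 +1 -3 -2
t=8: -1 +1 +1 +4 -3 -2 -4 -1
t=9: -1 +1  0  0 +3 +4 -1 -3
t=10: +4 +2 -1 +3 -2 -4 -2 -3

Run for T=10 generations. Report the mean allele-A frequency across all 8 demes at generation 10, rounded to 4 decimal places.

0.8254

t=0: k=[63 63 63 63 63 63 63 0]
t=1: x=[63.0000 63.0000 63.0000 63.0000 63.0000 63.0000 58.3549 4.8558] k=[63 63 63 63 63 63 61 3]
t=2: x=[63.0000 63.0000 63.0000 63.0000 63.0000 62.8511 56.9023 7.5441] k=[63 63 63 63 63 63 57 6]
t=3: x=[63.0000 63.0000 63.0000 63.0000 63.0000 62.5531 53.7711 10.0726] k=[63 63 63 63 63 63 53 12]
t=4: x=[63.0000 63.0000 63.0000 63.0000 63.0000 62.2552 50.8567 15.4166] k=[63 63 63 63 63 63 49 11]
t=5: x=[63.0000 63.0000 63.0000 63.0000 63.0000 61.9573 47.4172 14.1720] k=[63 63 63 63 63 63 44 14]
t=6: x=[63.0000 63.0000 63.0000 63.0000 63.0000 61.5848 43.4245 16.6090] k=[63 63 63 63 63 58 47 16]
t=7: x=[63.0000 63.0000 63.0000 63.0000 62.6234 57.5851 45.7320 18.7115] k=[63 63 63 63 60 59 43 17]
t=8: x=[63.0000 63.0000 63.0000 62.7714 60.1383 57.9082 42.5056 19.3439] k=[63 63 63 63 57 56 39 18]
t=9: x=[63.0000 63.0000 63.0000 62.5429 57.3529 54.8503 38.9745 19.9760] k=[63 63 63 63 60 59 38 17]
t=10: x=[63.0000 63.0000 63.0000 62.7714 60.1383 57.5354 38.2774 18.9645] k=[63 63 63 63 58 54 36 16]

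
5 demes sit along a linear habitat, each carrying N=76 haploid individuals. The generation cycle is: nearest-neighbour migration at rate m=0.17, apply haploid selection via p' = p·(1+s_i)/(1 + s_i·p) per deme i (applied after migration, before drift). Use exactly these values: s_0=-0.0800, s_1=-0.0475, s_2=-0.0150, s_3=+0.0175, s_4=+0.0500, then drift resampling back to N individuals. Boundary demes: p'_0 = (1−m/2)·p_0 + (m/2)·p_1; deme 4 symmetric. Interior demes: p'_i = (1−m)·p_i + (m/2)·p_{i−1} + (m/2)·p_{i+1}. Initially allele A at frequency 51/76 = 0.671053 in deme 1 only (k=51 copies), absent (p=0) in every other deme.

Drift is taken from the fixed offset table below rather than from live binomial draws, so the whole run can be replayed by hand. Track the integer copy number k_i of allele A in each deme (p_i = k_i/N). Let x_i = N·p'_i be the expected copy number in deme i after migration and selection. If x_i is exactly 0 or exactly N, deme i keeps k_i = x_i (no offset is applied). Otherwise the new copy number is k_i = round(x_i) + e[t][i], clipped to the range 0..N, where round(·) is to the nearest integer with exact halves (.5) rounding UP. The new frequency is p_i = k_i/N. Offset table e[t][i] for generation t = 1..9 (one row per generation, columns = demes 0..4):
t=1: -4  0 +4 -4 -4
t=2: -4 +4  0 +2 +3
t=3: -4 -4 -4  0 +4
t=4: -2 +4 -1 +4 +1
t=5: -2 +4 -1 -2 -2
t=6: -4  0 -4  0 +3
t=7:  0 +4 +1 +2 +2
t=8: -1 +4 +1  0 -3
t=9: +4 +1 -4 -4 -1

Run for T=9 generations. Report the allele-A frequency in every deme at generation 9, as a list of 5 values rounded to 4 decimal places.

[0.0921, 0.2632, 0.0789, 0.0526, 0.0526]

t=0: k=[0 51 0 0 0]
t=1: x=[4.0065 41.4150 4.2736 0.0000 0.0000] k=[0 41 8 0 0]
t=2: x=[3.2180 33.7944 9.9931 0.6918 0.0000] k=[0 38 10 3 0]
t=3: x=[2.9817 31.4889 11.6353 3.3958 0.2677] k=[0 27 8 3 4]
t=4: x=[2.1165 22.3153 9.0686 3.5685 4.1002] k=[0 26 8 8 5]
t=5: x=[2.0379 21.5018 9.4047 7.8665 5.4987] k=[0 26 8 6 3]
t=6: x=[2.0379 21.5018 9.2367 6.0103 3.4104] k=[0 22 5 6 6]
t=7: x=[1.7238 18.0078 6.4404 6.0103 6.2752] k=[2 22 7 8 8]
t=8: x=[3.4173 18.3394 8.2482 8.0389 8.3560] k=[2 22 9 8 5]
t=9: x=[3.4173 18.5052 9.8893 7.9527 5.4987] k=[7 20 6 4 4]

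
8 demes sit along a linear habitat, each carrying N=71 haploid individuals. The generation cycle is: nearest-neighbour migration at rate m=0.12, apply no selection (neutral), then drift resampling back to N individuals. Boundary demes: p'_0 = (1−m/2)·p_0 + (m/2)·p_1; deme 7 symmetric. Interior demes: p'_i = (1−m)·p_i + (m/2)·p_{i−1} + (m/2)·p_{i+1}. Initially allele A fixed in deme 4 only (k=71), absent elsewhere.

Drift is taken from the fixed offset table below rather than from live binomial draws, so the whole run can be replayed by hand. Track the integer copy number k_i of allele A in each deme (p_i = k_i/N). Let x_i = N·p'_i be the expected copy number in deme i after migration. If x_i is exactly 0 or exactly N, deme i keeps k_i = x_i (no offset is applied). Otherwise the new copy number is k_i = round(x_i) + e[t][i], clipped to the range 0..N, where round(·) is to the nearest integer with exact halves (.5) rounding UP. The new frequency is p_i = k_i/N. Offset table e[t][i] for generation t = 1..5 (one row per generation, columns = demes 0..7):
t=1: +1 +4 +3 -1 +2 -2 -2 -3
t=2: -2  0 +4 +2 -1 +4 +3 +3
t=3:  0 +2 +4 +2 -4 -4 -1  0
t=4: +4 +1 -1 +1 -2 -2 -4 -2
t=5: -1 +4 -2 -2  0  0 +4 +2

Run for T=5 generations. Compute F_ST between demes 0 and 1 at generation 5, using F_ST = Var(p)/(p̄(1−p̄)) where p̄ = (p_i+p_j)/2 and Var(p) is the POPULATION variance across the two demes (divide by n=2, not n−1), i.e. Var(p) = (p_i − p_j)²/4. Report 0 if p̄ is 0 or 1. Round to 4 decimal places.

0.0121

t=0: k=[0 0 0 0 71 0 0 0]
t=1: x=[0.0000 0.0000 0.0000 4.2600 62.4800 4.2600 0.0000 0.0000] k=[0 0 0 3 64 2 0 0]
t=2: x=[0.0000 0.0000 0.1800 6.4800 56.6200 5.6000 0.1200 0.0000] k=[0 0 4 8 56 10 3 0]
t=3: x=[0.0000 0.2400 4.0000 10.6400 50.3600 12.3400 3.2400 0.1800] k=[0 2 8 13 46 8 2 0]
t=4: x=[0.1200 2.2400 7.9400 14.6800 41.7400 9.9200 2.2400 0.1200] k=[4 3 7 16 40 8 0 0]
t=5: x=[3.9400 3.3000 7.3000 16.9000 36.6400 9.4400 0.4800 0.0000] k=[3 7 5 15 37 9 4 0]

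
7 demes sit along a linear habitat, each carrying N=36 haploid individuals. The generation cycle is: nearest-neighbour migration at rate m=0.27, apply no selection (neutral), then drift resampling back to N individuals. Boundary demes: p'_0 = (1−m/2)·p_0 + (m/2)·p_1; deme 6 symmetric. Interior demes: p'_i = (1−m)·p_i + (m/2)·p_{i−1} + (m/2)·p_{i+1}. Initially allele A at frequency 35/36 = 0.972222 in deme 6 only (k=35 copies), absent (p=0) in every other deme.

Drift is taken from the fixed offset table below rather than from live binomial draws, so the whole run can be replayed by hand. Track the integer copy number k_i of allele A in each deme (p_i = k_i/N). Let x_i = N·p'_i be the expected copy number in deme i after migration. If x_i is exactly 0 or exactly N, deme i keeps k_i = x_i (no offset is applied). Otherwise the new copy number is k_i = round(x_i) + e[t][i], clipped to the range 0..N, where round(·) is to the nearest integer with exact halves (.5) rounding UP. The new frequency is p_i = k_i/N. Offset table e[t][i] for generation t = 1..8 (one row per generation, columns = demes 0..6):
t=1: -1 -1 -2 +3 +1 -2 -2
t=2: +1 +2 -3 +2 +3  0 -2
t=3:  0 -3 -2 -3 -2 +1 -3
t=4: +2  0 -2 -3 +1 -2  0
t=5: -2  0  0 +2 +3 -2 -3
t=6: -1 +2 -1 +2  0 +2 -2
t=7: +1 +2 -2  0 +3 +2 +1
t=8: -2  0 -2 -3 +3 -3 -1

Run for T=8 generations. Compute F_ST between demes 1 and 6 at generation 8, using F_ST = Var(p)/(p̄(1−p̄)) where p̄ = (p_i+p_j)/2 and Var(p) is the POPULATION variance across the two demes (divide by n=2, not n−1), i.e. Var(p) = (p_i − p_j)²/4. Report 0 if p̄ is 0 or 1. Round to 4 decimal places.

0.1613

t=0: k=[0 0 0 0 0 0 35]
t=1: x=[0.0000 0.0000 0.0000 0.0000 0.0000 4.7250 30.2750] k=[0 0 0 0 0 3 28]
t=2: x=[0.0000 0.0000 0.0000 0.0000 0.4050 5.9700 24.6250] k=[0 0 0 0 3 6 23]
t=3: x=[0.0000 0.0000 0.0000 0.4050 3.0000 7.8900 20.7050] k=[0 0 0 0 1 9 18]
t=4: x=[0.0000 0.0000 0.0000 0.1350 1.9450 9.1350 16.7850] k=[0 0 0 0 3 7 17]
t=5: x=[0.0000 0.0000 0.0000 0.4050 3.1350 7.8100 15.6500] k=[0 0 0 2 6 6 13]
t=6: x=[0.0000 0.0000 0.2700 2.2700 5.4600 6.9450 12.0550] k=[0 0 0 4 5 9 10]
t=7: x=[0.0000 0.0000 0.5400 3.5950 5.4050 8.5950 9.8650] k=[0 0 0 4 8 11 11]
t=8: x=[0.0000 0.0000 0.5400 4.0000 7.8650 10.5950 11.0000] k=[0 0 0 1 11 8 10]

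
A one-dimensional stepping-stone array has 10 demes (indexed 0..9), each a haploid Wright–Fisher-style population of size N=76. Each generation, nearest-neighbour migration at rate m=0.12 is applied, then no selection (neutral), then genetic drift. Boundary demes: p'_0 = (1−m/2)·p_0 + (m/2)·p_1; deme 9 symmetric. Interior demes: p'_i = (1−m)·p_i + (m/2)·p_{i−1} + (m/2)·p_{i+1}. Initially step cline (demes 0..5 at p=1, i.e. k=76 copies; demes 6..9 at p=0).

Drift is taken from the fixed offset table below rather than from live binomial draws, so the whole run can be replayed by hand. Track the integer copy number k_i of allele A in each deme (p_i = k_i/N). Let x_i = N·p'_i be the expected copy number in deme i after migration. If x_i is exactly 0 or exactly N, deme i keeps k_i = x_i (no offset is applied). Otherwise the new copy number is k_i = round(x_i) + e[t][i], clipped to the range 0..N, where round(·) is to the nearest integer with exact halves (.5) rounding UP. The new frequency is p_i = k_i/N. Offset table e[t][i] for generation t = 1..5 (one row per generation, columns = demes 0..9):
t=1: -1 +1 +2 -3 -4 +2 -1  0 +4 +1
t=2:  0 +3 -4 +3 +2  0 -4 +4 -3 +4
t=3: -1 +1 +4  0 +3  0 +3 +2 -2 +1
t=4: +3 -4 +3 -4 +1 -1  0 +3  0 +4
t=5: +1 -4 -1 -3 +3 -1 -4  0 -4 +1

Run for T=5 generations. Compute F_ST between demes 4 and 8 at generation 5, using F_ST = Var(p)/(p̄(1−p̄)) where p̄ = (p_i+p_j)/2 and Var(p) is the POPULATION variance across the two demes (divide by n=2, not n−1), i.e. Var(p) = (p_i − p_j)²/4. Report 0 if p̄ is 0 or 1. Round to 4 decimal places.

t=0: k=[76 76 76 76 76 76 0 0 0 0]
t=1: x=[76.0000 76.0000 76.0000 76.0000 76.0000 71.4400 4.5600 0.0000 0.0000 0.0000] k=[76 76 76 76 76 73 4 0 0 0]
t=2: x=[76.0000 76.0000 76.0000 76.0000 75.8200 69.0400 7.9000 0.2400 0.0000 0.0000] k=[76 76 76 76 76 69 4 4 0 0]
t=3: x=[76.0000 76.0000 76.0000 76.0000 75.5800 65.5200 7.9000 3.7600 0.2400 0.0000] k=[76 76 76 76 76 66 11 6 0 0]
t=4: x=[76.0000 76.0000 76.0000 76.0000 75.4000 63.3000 14.0000 5.9400 0.3600 0.0000] k=[76 76 76 76 76 62 14 9 0 0]
t=5: x=[76.0000 76.0000 76.0000 76.0000 75.1600 59.9600 16.5800 8.7600 0.5400 0.0000] k=[76 76 76 76 76 59 13 9 0 0]

1.0000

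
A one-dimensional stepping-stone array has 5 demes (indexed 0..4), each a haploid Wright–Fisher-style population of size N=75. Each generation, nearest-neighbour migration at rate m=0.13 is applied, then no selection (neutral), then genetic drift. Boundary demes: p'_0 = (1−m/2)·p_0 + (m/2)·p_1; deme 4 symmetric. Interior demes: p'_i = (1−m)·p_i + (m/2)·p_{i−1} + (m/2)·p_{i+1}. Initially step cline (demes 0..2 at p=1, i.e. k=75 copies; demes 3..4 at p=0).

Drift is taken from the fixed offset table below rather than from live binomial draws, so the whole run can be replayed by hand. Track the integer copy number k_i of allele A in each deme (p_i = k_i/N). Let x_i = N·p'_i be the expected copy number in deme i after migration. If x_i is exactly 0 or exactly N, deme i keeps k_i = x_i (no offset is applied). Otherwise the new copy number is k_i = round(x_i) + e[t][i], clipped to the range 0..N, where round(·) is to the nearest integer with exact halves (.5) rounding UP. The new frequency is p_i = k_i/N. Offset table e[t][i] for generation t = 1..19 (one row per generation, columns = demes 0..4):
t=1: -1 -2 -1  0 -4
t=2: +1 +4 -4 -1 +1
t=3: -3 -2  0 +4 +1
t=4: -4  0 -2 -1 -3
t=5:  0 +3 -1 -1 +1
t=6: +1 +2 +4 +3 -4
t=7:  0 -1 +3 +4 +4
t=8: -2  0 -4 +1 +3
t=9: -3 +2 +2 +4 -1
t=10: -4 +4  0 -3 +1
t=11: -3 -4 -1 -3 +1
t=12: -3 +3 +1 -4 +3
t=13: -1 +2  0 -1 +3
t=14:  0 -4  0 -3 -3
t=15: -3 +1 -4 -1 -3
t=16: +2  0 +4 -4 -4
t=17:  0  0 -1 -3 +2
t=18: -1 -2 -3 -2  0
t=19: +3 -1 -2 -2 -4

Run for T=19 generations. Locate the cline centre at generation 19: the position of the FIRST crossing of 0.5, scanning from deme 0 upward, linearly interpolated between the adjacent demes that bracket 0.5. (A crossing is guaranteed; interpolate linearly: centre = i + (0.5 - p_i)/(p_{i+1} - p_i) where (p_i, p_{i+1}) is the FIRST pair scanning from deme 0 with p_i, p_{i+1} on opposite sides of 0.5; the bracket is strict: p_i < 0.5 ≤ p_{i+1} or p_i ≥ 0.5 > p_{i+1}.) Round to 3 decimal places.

2.146

t=0: k=[75 75 75 0 0]
t=1: x=[75.0000 75.0000 70.1250 4.8750 0.0000] k=[75 75 69 5 0]
t=2: x=[75.0000 74.6100 65.2300 8.8350 0.3250] k=[75 75 61 8 1]
t=3: x=[75.0000 74.0900 58.4650 10.9900 1.4550] k=[75 72 58 15 2]
t=4: x=[74.8050 71.2850 56.1150 16.9500 2.8450] k=[71 71 54 16 0]
t=5: x=[71.0000 69.8950 52.6350 17.4300 1.0400] k=[71 73 52 16 2]
t=6: x=[71.1300 71.5050 51.0250 17.4300 2.9100] k=[72 74 55 20 0]
t=7: x=[72.1300 72.6350 53.9600 20.9750 1.3000] k=[72 72 57 25 5]
t=8: x=[72.0000 71.0250 55.8950 25.7800 6.3000] k=[70 71 52 27 9]
t=9: x=[70.0650 69.7000 51.6100 27.4550 10.1700] k=[67 72 54 31 9]
t=10: x=[67.3250 70.5050 53.6750 31.0650 10.4300] k=[63 75 54 28 11]
t=11: x=[63.7800 72.8550 53.6750 28.5850 12.1050] k=[61 69 53 26 13]
t=12: x=[61.5200 67.4400 52.2850 26.9100 13.8450] k=[59 70 53 23 17]
t=13: x=[59.7150 68.1800 52.1550 24.5600 17.3900] k=[59 70 52 24 20]
t=14: x=[59.7150 68.1150 51.3500 25.5600 20.2600] k=[60 64 51 23 17]
t=15: x=[60.2600 62.8950 50.0250 24.4300 17.3900] k=[57 64 46 23 14]
t=16: x=[57.4550 62.3750 45.6750 23.9100 14.5850] k=[59 62 50 20 11]
t=17: x=[59.1950 61.0250 48.8300 21.3650 11.5850] k=[59 61 48 18 14]
t=18: x=[59.1300 60.0250 46.8950 19.6900 14.2600] k=[58 58 44 18 14]
t=19: x=[58.0000 57.0900 43.2200 19.4300 14.2600] k=[61 56 41 17 10]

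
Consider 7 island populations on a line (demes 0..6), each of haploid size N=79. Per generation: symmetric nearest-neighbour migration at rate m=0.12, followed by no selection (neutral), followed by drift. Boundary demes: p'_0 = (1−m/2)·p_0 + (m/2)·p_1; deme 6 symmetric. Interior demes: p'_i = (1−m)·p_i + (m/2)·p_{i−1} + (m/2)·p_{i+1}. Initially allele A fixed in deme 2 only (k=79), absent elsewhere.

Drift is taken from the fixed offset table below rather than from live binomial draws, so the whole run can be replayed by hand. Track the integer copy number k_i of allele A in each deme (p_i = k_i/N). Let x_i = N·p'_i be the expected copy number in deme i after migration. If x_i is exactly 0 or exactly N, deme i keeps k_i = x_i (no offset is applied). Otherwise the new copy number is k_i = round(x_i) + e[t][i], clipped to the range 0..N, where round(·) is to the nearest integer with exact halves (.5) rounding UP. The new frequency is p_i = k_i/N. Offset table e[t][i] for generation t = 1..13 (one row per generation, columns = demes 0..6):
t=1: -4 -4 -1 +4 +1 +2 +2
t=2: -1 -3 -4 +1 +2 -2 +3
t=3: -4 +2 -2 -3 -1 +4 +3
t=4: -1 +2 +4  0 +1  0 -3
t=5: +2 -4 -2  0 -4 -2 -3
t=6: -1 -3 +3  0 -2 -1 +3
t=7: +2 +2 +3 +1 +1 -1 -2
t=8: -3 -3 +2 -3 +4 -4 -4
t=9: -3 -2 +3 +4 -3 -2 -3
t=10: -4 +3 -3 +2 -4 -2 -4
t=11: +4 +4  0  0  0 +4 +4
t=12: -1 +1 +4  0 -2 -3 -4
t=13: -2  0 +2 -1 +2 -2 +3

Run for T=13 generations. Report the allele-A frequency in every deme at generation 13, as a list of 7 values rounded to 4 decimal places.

[0.0506, 0.2278, 0.4304, 0.2532, 0.0506, 0.0000, 0.0380]

t=0: k=[0 0 79 0 0 0 0]
t=1: x=[0.0000 4.7400 69.5200 4.7400 0.0000 0.0000 0.0000] k=[0 1 69 9 0 0 0]
t=2: x=[0.0600 5.0200 61.3200 12.0600 0.5400 0.0000 0.0000] k=[0 2 57 13 3 0 0]
t=3: x=[0.1200 5.1800 51.0600 15.0400 3.4200 0.1800 0.0000] k=[0 7 49 12 2 4 0]
t=4: x=[0.4200 9.1000 44.2600 13.6200 2.7200 3.6400 0.2400] k=[0 11 48 14 4 4 0]
t=5: x=[0.6600 12.5600 43.7400 15.4400 4.6000 3.7600 0.2400] k=[3 9 42 15 1 2 0]
t=6: x=[3.3600 10.6200 38.4000 15.7800 1.9000 1.8200 0.1200] k=[2 8 41 16 0 1 3]
t=7: x=[2.3600 9.6200 37.5200 16.5400 1.0200 1.0600 2.8800] k=[4 12 41 18 2 0 1]
t=8: x=[4.4800 13.2600 37.8800 18.4200 2.8400 0.1800 0.9400] k=[1 10 40 15 7 0 0]
t=9: x=[1.5400 11.2600 36.7000 16.0200 7.0600 0.4200 0.0000] k=[0 9 40 20 4 0 0]
t=10: x=[0.5400 10.3200 36.9400 20.2400 4.7200 0.2400 0.0000] k=[0 13 34 22 1 0 0]
t=11: x=[0.7800 13.4800 32.0200 21.4600 2.2000 0.0600 0.0000] k=[5 17 32 21 2 4 0]
t=12: x=[5.7200 17.1800 30.4400 20.5200 3.2600 3.6400 0.2400] k=[5 18 34 21 1 1 0]
t=13: x=[5.7800 18.1800 32.2600 20.5800 2.2000 0.9400 0.0600] k=[4 18 34 20 4 0 3]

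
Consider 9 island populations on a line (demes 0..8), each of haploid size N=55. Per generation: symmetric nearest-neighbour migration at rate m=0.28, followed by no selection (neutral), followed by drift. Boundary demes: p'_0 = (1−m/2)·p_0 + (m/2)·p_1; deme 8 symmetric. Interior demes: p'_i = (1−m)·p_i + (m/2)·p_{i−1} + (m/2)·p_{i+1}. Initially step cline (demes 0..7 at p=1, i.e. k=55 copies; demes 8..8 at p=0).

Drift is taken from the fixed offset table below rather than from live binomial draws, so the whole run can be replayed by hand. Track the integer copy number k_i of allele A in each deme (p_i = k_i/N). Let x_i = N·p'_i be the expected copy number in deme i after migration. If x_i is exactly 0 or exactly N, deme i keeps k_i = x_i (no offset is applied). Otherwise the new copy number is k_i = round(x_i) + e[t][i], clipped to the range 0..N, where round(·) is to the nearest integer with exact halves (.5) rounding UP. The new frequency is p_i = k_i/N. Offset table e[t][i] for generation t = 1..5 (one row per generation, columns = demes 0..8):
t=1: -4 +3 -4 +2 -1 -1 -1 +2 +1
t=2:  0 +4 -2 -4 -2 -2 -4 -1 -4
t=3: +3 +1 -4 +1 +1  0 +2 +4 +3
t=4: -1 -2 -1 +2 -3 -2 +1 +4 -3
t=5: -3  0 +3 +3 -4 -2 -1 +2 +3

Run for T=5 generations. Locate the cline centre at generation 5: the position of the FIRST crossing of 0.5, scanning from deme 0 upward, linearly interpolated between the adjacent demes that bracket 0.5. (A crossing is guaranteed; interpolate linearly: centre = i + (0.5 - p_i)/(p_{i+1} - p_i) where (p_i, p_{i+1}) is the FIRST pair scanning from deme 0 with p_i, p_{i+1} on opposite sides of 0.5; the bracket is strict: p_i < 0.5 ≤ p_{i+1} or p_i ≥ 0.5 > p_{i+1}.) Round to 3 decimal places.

7.917

t=0: k=[55 55 55 55 55 55 55 55 0]
t=1: x=[55.0000 55.0000 55.0000 55.0000 55.0000 55.0000 55.0000 47.3000 7.7000] k=[55 55 55 55 55 55 55 49 9]
t=2: x=[55.0000 55.0000 55.0000 55.0000 55.0000 55.0000 54.1600 44.2400 14.6000] k=[55 55 55 55 55 55 50 43 11]
t=3: x=[55.0000 55.0000 55.0000 55.0000 55.0000 54.3000 49.7200 39.5000 15.4800] k=[55 55 55 55 55 54 52 44 18]
t=4: x=[55.0000 55.0000 55.0000 55.0000 54.8600 53.8600 51.1600 41.4800 21.6400] k=[55 55 55 55 52 52 52 45 19]
t=5: x=[55.0000 55.0000 55.0000 54.5800 52.4200 52.0000 51.0200 42.3400 22.6400] k=[55 55 55 55 48 50 50 44 26]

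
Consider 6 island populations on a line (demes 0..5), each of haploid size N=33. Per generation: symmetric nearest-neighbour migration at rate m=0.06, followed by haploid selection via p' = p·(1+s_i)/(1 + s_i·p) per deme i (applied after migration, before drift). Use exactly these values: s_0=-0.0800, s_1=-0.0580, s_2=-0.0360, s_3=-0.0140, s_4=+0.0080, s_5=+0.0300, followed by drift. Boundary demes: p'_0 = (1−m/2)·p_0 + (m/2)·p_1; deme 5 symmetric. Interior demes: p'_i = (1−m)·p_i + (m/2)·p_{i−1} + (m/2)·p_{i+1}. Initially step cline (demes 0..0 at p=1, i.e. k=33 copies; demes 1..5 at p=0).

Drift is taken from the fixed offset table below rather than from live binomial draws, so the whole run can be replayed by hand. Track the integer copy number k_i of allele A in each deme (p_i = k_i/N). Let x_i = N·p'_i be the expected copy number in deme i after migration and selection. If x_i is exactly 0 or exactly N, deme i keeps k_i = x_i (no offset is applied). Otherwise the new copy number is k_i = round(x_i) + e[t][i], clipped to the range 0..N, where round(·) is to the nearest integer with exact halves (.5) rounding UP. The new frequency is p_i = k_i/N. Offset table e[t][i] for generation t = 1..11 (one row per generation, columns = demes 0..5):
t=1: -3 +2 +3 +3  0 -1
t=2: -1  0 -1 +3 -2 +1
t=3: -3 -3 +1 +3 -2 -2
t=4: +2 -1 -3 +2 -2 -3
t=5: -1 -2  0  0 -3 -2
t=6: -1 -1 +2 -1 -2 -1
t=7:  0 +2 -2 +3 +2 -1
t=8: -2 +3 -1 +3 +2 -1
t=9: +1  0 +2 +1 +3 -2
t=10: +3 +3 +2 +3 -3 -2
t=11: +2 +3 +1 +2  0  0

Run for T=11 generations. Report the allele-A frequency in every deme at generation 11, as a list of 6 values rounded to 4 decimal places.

t=0: k=[33 0 0 0 0 0]
t=1: x=[31.9267 0.9342 0.0000 0.0000 0.0000 0.0000] k=[29 3 0 0 0 0]
t=2: x=[27.8690 3.4987 0.0868 0.0000 0.0000 0.0000] k=[27 3 0 0 0 0]
t=3: x=[25.8227 3.4414 0.0868 0.0000 0.0000 0.0000] k=[23 0 1 0 0 0]
t=4: x=[21.6988 0.6791 0.9071 0.0296 0.0000 0.0000] k=[24 0 0 2 0 0]
t=5: x=[22.6986 0.6791 0.0578 1.8552 0.0605 0.0000] k=[22 0 0 2 0 0]
t=6: x=[20.7039 0.6224 0.0578 1.8552 0.0605 0.0000] k=[20 0 2 1 0 0]
t=7: x=[18.7288 0.6224 1.8451 0.9864 0.0302 0.0000] k=[19 3 0 4 2 0]
t=8: x=[17.8393 3.2125 0.2025 3.7726 2.0150 0.0618] k=[16 6 0 7 4 0]
t=9: x=[15.0155 5.8277 0.3761 6.6250 3.9979 0.1236] k=[16 6 2 8 7 0]
t=10: x=[15.0155 5.8855 2.2228 7.7064 6.8632 0.2163] k=[18 9 4 11 4 0]
t=11: x=[17.0442 8.7310 4.2231 10.4789 4.1186 0.1236] k=[19 12 5 12 4 0]

[0.5758, 0.3636, 0.1515, 0.3636, 0.1212, 0.0000]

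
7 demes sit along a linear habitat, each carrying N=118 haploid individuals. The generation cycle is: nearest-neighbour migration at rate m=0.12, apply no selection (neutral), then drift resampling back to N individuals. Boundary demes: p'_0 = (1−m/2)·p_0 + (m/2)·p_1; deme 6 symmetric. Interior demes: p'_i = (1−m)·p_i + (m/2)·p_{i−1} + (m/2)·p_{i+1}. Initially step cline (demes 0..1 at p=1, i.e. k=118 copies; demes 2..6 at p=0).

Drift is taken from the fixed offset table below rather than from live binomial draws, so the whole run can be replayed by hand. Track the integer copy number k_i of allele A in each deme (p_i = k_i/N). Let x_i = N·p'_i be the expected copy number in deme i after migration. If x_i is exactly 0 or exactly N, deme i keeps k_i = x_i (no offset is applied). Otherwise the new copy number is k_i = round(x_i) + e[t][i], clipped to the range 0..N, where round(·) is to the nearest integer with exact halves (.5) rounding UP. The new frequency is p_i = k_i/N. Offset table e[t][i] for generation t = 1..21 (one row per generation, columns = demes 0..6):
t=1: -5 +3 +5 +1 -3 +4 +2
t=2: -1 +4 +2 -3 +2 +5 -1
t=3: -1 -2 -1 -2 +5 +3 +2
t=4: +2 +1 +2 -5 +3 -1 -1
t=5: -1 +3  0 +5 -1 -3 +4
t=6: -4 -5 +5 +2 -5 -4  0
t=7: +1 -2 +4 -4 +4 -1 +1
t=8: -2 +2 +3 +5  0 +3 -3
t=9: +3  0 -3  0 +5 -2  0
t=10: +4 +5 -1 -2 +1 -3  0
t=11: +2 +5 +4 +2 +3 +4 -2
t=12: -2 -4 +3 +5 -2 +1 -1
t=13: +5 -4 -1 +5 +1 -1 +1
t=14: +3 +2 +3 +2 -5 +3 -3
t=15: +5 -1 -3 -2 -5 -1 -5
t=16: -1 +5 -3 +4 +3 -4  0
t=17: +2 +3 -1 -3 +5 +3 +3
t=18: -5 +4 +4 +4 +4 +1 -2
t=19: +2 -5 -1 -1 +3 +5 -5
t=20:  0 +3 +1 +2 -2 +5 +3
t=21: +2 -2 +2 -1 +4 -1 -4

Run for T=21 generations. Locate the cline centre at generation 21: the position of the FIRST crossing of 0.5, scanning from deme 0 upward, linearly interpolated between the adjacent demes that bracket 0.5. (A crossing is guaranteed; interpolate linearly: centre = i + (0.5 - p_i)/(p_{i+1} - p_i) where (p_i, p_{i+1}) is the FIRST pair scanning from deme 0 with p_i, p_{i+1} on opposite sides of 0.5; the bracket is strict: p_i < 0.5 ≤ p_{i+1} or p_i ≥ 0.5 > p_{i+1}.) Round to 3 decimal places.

2.120

t=0: k=[118 118 0 0 0 0 0]
t=1: x=[118.0000 110.9200 7.0800 0.0000 0.0000 0.0000 0.0000] k=[118 114 12 0 0 0 0]
t=2: x=[117.7600 108.1200 17.4000 0.7200 0.0000 0.0000 0.0000] k=[117 112 19 0 0 0 0]
t=3: x=[116.7000 106.7200 23.4400 1.1400 0.0000 0.0000 0.0000] k=[116 105 22 0 0 0 0]
t=4: x=[115.3400 100.6800 25.6600 1.3200 0.0000 0.0000 0.0000] k=[117 102 28 0 0 0 0]
t=5: x=[116.1000 98.4600 30.7600 1.6800 0.0000 0.0000 0.0000] k=[115 101 31 7 0 0 0]
t=6: x=[114.1600 97.6400 33.7600 8.0200 0.4200 0.0000 0.0000] k=[110 93 39 10 0 0 0]
t=7: x=[108.9800 90.7800 40.5000 11.1400 0.6000 0.0000 0.0000] k=[110 89 45 7 5 0 0]
t=8: x=[108.7400 87.6200 45.3600 9.1600 4.8200 0.3000 0.0000] k=[107 90 48 14 5 3 0]
t=9: x=[105.9800 88.5000 48.4800 15.5000 5.4200 2.9400 0.1800] k=[109 89 45 16 10 1 0]
t=10: x=[107.8000 87.5600 45.9000 17.3800 9.8200 1.4800 0.0600] k=[112 93 45 15 11 0 0]
t=11: x=[110.8600 91.2600 46.0800 16.5600 10.5800 0.6600 0.0000] k=[113 96 50 19 14 5 0]
t=12: x=[111.9800 94.2600 50.9000 20.5600 13.7600 5.2400 0.3000] k=[110 90 54 26 12 6 0]
t=13: x=[108.8000 89.0400 54.4800 26.8400 12.4800 6.0000 0.3600] k=[114 85 53 32 13 5 1]
t=14: x=[112.2600 84.8200 53.6600 32.1200 13.6600 5.2400 1.2400] k=[115 87 57 34 9 8 0]
t=15: x=[113.3200 86.8800 57.4200 33.8800 10.4400 7.5800 0.4800] k=[118 86 54 32 5 7 0]
t=16: x=[116.0800 86.0000 54.6000 31.7000 6.7400 6.4600 0.4200] k=[115 91 52 36 10 2 0]
t=17: x=[113.5600 90.1000 53.3800 35.4000 11.0800 2.3600 0.1200] k=[116 93 52 32 16 5 3]
t=18: x=[114.6200 91.9200 53.2600 32.2400 16.3000 5.5400 3.1200] k=[110 96 57 36 20 7 1]
t=19: x=[109.1600 94.5000 58.0800 36.3000 20.1800 7.4200 1.3600] k=[111 90 57 35 23 12 0]
t=20: x=[109.7400 89.2800 57.6600 35.6000 23.0600 11.9400 0.7200] k=[110 92 59 38 21 17 4]
t=21: x=[108.9200 91.1000 59.7200 38.2400 21.7800 16.4600 4.7800] k=[111 89 62 37 26 15 1]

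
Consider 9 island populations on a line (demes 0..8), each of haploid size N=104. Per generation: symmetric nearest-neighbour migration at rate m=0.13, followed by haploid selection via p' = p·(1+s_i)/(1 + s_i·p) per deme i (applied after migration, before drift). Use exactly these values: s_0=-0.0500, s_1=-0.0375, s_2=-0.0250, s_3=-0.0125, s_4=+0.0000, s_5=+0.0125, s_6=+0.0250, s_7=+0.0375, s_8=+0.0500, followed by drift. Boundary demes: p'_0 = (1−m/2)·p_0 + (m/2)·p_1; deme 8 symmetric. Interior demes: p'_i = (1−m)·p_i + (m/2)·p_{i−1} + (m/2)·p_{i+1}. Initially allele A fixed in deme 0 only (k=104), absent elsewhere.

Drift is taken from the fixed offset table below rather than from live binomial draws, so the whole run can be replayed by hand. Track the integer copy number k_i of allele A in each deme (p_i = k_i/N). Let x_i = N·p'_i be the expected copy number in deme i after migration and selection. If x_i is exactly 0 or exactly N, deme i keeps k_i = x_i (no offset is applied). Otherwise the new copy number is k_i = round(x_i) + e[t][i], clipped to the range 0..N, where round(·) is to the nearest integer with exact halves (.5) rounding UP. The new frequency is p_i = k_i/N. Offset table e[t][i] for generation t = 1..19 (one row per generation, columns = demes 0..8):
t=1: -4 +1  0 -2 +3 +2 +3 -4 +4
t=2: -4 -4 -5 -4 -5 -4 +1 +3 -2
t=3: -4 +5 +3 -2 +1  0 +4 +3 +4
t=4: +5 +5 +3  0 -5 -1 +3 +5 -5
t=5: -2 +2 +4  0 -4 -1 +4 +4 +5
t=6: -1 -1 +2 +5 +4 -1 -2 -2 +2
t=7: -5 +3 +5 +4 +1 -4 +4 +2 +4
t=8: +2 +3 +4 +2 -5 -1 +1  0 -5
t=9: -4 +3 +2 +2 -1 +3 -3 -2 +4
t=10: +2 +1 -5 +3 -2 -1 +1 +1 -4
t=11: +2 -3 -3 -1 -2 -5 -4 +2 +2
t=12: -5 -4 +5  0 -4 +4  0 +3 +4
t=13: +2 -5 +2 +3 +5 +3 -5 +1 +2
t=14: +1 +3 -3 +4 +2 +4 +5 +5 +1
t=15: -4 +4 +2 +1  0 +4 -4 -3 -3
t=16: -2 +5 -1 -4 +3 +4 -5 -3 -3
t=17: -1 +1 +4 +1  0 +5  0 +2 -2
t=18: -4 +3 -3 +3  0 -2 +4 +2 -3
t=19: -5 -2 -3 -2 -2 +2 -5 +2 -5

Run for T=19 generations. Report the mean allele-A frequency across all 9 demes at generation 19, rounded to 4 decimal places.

t=0: k=[104 0 0 0 0 0 0 0 0]
t=1: x=[96.9085 6.5224 0.0000 0.0000 0.0000 0.0000 0.0000 0.0000 0.0000] k=[93 8 0 0 0 0 0 0 0]
t=2: x=[86.7495 12.5763 0.5071 0.0000 0.0000 0.0000 0.0000 0.0000 0.0000] k=[83 9 0 0 0 0 0 0 0]
t=3: x=[77.1819 12.7901 0.5705 0.0000 0.0000 0.0000 0.0000 0.0000 0.0000] k=[73 18 4 0 0 0 0 0 0]
t=4: x=[68.2311 20.0394 4.5388 0.2568 0.0000 0.0000 0.0000 0.0000 0.0000] k=[73 25 8 0 0 0 0 0 0]
t=5: x=[68.6938 26.2577 8.3877 0.5135 0.0000 0.0000 0.0000 0.0000 0.0000] k=[67 28 12 1 0 0 0 0 0]
t=6: x=[63.2005 28.6941 12.0526 1.6297 0.0650 0.0000 0.0000 0.0000 0.0000] k=[62 28 14 7 4 0 0 0 0]
t=7: x=[58.4816 28.5024 14.1428 7.1755 3.9350 0.2632 0.0000 0.0000 0.0000] k=[53 32 19 11 5 0 0 0 0]
t=8: x=[50.3020 31.6719 18.9298 11.0056 5.0650 0.3290 0.0000 0.0000 0.0000] k=[52 35 23 13 0 0 0 0 0]
t=9: x=[49.5630 34.4390 22.6778 12.6644 0.8450 0.0000 0.0000 0.0000 0.0000] k=[46 37 25 15 0 0 0 0 0]
t=10: x=[44.1073 35.9013 24.6507 14.5172 0.9750 0.0000 0.0000 0.0000 0.0000] k=[46 37 20 18 0 0 0 0 0]
t=11: x=[44.1073 35.5800 20.5543 16.7822 1.1700 0.0000 0.0000 0.0000 0.0000] k=[46 33 18 16 0 0 0 0 0]
t=12: x=[43.8492 32.0168 18.4575 14.9285 1.0400 0.0000 0.0000 0.0000 0.0000] k=[39 28 23 15 0 0 0 0 0]
t=13: x=[37.0528 27.6080 22.3574 14.3883 0.9750 0.0000 0.0000 0.0000 0.0000] k=[39 23 24 17 6 0 0 0 0]
t=14: x=[36.7324 23.4045 23.0229 16.5641 6.3250 0.3949 0.0000 0.0000 0.0000] k=[38 26 20 21 8 4 0 0 0]
t=15: x=[36.0033 25.6444 20.0422 19.8869 8.5850 4.0481 0.2665 0.0000 0.0000] k=[32 30 22 21 9 8 0 0 0]
t=16: x=[30.7476 28.8072 22.0124 20.0804 9.7150 7.6324 0.5329 0.0000 0.0000] k=[29 34 21 16 13 12 0 0 0]
t=17: x=[28.2571 31.9774 21.0911 15.9593 13.1300 11.4106 0.7994 0.0000 0.0000] k=[27 33 25 17 13 16 1 0 0]
t=18: x=[26.3677 31.2482 24.5224 17.0797 13.4550 14.9887 1.9569 0.0674 0.0000] k=[22 34 22 20 13 13 6 2 0]
t=19: x=[21.8806 31.5930 22.2046 19.4751 13.4550 12.6827 6.3404 2.2082 0.1365] k=[17 30 19 17 11 15 1 4 0]

0.1218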